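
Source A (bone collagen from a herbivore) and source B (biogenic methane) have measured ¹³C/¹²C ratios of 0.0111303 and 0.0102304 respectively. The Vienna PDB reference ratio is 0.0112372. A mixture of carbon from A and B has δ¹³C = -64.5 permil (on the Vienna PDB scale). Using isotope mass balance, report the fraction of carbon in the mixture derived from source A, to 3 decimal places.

δ_A = (0.0111303/0.0112372 − 1)×1000 = (0.990487 − 1)×1000 = -9.513 permil
δ_B = (0.0102304/0.0112372 − 1)×1000 = (0.910405 − 1)×1000 = -89.595 permil
f_A = (δ_mix − δ_B)/(δ_A − δ_B) = (-64.5 − (-89.595))/(-9.513 − (-89.595))
f_A = 25.095 / 80.082 = 0.3134

0.313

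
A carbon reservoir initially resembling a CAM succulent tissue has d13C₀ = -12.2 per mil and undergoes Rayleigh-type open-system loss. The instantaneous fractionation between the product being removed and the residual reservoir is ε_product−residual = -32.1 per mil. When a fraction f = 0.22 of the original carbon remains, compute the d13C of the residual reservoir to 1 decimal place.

37.0 per mil

Rayleigh residual: δ_res = (δ₀ + 1000)·f^(α−1) − 1000
α = ε/1000 + 1 = 0.96790, so α − 1 = -0.03210
f^(α−1) = 0.22^(-0.03210) = 1.049804
δ_res = (-12.2 + 1000) × 1.049804 − 1000 = 1036.996 − 1000 = 37.00 per mil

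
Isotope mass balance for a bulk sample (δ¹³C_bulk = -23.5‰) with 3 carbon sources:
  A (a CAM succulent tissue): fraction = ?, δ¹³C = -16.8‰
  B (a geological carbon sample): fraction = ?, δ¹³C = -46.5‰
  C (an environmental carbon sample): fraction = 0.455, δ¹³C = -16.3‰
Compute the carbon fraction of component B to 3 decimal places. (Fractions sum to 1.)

0.233

Let f_B and f_A be the unknown fractions; fractions sum to 1 so f_B + f_A = 0.545.
Mass balance: Σ fᵢ·δᵢ = δ_bulk ⇒ f_B·(-46.5) + f_A·(-16.8) = -23.5 − (-7.417) = -16.084
Substitute f_A = 0.545 − f_B:
f_B·(-46.5 − -16.8) = -16.084 − 0.545×(-16.8) = -6.928
f_B = -6.928 / -29.7 = 0.2332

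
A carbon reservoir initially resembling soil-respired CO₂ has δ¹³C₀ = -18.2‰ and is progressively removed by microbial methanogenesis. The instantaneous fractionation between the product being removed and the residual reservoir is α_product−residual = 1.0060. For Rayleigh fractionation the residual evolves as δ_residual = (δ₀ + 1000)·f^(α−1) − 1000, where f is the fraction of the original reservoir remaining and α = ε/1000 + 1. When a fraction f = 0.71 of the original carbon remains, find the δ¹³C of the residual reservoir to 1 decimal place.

Rayleigh residual: δ_res = (δ₀ + 1000)·f^(α−1) − 1000
α − 1 = 0.00600
f^(α−1) = 0.71^(0.00600) = 0.997947
δ_res = (-18.2 + 1000) × 0.997947 − 1000 = 979.785 − 1000 = -20.22‰

-20.2‰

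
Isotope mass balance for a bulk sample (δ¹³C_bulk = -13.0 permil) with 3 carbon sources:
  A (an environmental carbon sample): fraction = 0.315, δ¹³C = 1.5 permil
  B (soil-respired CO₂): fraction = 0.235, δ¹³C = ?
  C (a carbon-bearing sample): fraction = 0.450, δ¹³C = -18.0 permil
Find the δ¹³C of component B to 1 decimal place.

Isotope mass balance: δ_bulk = Σ fᵢ·δᵢ.
-13.0 = 0.315×(1.5) + 0.235×δ_B + 0.450×(-18.0)
0.235·δ_B = -13.0 − (-7.627) = -5.373
δ_B = -5.373 / 0.235 = -22.86 permil

-22.9 permil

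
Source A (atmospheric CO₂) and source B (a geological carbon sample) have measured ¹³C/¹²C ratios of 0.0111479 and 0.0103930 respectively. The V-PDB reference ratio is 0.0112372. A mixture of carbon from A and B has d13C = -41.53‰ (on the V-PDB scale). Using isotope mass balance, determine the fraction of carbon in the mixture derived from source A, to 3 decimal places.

δ_A = (0.0111479/0.0112372 − 1)×1000 = (0.992053 − 1)×1000 = -7.947‰
δ_B = (0.0103930/0.0112372 − 1)×1000 = (0.924875 − 1)×1000 = -75.125‰
f_A = (δ_mix − δ_B)/(δ_A − δ_B) = (-41.53 − (-75.125))/(-7.947 − (-75.125))
f_A = 33.595 / 67.179 = 0.5001

0.500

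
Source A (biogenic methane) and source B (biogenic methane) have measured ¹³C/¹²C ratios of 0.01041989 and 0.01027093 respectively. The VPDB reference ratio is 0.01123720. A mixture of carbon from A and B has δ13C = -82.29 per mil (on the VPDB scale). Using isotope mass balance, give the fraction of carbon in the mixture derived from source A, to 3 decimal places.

δ_A = (0.01041989/0.01123720 − 1)×1000 = (0.927267 − 1)×1000 = -72.733 per mil
δ_B = (0.01027093/0.01123720 − 1)×1000 = (0.914011 − 1)×1000 = -85.989 per mil
f_A = (δ_mix − δ_B)/(δ_A − δ_B) = (-82.29 − (-85.989))/(-72.733 − (-85.989))
f_A = 3.699 / 13.256 = 0.2790

0.279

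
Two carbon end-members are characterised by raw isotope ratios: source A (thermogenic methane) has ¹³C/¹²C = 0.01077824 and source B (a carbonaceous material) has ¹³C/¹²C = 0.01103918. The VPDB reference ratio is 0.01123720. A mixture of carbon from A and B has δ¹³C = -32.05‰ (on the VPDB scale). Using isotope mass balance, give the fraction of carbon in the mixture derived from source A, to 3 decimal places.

0.621

δ_A = (0.01077824/0.01123720 − 1)×1000 = (0.959157 − 1)×1000 = -40.843‰
δ_B = (0.01103918/0.01123720 − 1)×1000 = (0.982378 − 1)×1000 = -17.622‰
f_A = (δ_mix − δ_B)/(δ_A − δ_B) = (-32.05 − (-17.622))/(-40.843 − (-17.622))
f_A = -14.428 / -23.221 = 0.6213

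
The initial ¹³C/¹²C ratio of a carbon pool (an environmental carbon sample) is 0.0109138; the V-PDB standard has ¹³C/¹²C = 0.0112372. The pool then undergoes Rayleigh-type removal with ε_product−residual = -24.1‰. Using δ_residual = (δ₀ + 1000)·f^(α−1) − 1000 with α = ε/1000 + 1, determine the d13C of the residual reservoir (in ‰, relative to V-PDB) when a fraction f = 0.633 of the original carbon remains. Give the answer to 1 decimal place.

δ₀ = (0.0109138/0.0112372 − 1)×1000 = (0.971221 − 1)×1000 = -28.779‰
α − 1 = ε/1000 = -0.0241
f^(α−1) = 0.633^(-0.0241) = 1.011082
δ_res = (-28.779 + 1000) × 1.011082 − 1000 = 981.983 − 1000 = -18.02‰

-18.0‰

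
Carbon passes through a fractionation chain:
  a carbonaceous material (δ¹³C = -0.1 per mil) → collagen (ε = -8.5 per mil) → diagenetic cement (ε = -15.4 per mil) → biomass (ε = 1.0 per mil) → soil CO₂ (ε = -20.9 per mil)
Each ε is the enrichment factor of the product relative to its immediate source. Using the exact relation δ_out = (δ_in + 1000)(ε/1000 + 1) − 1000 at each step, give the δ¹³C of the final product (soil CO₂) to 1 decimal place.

-43.3 per mil

step 1: δ = (-0.10 + 1000)·(-8.5/1000 + 1) − 1000 = -8.60 per mil
step 2: δ = (-8.60 + 1000)·(-15.4/1000 + 1) − 1000 = -23.87 per mil
step 3: δ = (-23.87 + 1000)·(1.0/1000 + 1) − 1000 = -22.89 per mil
step 4: δ = (-22.89 + 1000)·(-20.9/1000 + 1) − 1000 = -43.31 per mil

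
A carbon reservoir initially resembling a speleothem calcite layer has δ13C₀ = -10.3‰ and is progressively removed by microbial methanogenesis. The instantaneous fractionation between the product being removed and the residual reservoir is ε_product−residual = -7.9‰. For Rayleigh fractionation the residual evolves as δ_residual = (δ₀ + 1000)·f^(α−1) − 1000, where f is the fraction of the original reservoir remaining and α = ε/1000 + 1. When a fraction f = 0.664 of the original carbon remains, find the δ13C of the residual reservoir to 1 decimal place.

-7.1‰

Rayleigh residual: δ_res = (δ₀ + 1000)·f^(α−1) − 1000
α = ε/1000 + 1 = 0.99210, so α − 1 = -0.00790
f^(α−1) = 0.664^(-0.00790) = 1.003240
δ_res = (-10.3 + 1000) × 1.003240 − 1000 = 992.907 − 1000 = -7.09‰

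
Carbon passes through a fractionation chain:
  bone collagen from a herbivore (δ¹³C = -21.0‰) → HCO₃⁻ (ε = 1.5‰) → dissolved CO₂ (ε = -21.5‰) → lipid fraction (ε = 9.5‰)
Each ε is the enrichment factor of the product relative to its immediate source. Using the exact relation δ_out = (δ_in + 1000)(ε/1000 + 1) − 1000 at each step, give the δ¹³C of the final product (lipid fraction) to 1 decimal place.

step 1: δ = (-21.00 + 1000)·(1.5/1000 + 1) − 1000 = -19.53‰
step 2: δ = (-19.53 + 1000)·(-21.5/1000 + 1) − 1000 = -40.61‰
step 3: δ = (-40.61 + 1000)·(9.5/1000 + 1) − 1000 = -31.50‰

-31.5‰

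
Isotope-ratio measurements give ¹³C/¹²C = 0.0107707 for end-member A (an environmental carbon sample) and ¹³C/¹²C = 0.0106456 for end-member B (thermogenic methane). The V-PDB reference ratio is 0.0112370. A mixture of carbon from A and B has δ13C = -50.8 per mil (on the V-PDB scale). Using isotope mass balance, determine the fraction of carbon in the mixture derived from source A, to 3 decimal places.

δ_A = (0.0107707/0.0112370 − 1)×1000 = (0.958503 − 1)×1000 = -41.497 per mil
δ_B = (0.0106456/0.0112370 − 1)×1000 = (0.947370 − 1)×1000 = -52.630 per mil
f_A = (δ_mix − δ_B)/(δ_A − δ_B) = (-50.8 − (-52.630))/(-41.497 − (-52.630))
f_A = 1.830 / 11.133 = 0.1644

0.164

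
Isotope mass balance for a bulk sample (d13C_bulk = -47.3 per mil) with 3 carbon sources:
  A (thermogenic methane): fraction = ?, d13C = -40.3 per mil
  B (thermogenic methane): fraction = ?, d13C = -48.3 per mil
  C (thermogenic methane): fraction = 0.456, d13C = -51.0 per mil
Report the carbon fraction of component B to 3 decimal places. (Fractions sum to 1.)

0.265

Let f_B and f_A be the unknown fractions; fractions sum to 1 so f_B + f_A = 0.544.
Mass balance: Σ fᵢ·δᵢ = δ_bulk ⇒ f_B·(-48.3) + f_A·(-40.3) = -47.3 − (-23.256) = -24.044
Substitute f_A = 0.544 − f_B:
f_B·(-48.3 − -40.3) = -24.044 − 0.544×(-40.3) = -2.121
f_B = -2.121 / -8.0 = 0.2651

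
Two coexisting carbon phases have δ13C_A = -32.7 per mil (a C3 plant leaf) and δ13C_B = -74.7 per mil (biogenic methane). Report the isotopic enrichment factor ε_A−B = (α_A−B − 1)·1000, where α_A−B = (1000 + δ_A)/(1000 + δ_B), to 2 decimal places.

45.39 per mil

α_A−B = (1000 + -32.7) / (1000 + -74.7) = 967.3 / 925.3 = 1.045391
ε_A−B = (1.045391 − 1) × 1000 = 45.391 per mil
(The approximation ε ≈ δ_A − δ_B would give 42.0 per mil.)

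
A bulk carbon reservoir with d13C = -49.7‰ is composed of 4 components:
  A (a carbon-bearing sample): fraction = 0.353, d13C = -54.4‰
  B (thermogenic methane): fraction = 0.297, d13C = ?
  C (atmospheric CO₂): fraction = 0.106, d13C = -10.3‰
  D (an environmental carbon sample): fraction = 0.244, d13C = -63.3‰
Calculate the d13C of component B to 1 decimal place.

Isotope mass balance: δ_bulk = Σ fᵢ·δᵢ.
-49.7 = 0.353×(-54.4) + 0.297×δ_B + 0.106×(-10.3) + 0.244×(-63.3)
0.297·δ_B = -49.7 − (-35.740) = -13.960
δ_B = -13.960 / 0.297 = -47.00‰

-47.0‰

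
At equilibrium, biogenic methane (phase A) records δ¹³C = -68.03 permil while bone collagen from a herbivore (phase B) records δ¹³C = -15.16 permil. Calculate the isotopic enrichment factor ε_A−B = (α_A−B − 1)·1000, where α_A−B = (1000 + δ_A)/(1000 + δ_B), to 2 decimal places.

-53.68 permil

α_A−B = (1000 + -68.03) / (1000 + -15.16) = 931.97 / 984.84 = 0.946316
ε_A−B = (0.946316 − 1) × 1000 = -53.684 permil
(The approximation ε ≈ δ_A − δ_B would give -52.87 permil.)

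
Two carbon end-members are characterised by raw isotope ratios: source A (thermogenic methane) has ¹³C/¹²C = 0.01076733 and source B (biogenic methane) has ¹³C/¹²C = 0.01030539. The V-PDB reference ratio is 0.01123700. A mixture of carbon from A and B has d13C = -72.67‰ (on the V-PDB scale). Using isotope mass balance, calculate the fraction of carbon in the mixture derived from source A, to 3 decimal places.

0.249

δ_A = (0.01076733/0.01123700 − 1)×1000 = (0.958203 − 1)×1000 = -41.797‰
δ_B = (0.01030539/0.01123700 − 1)×1000 = (0.917094 − 1)×1000 = -82.906‰
f_A = (δ_mix − δ_B)/(δ_A − δ_B) = (-72.67 − (-82.906))/(-41.797 − (-82.906))
f_A = 10.236 / 41.109 = 0.2490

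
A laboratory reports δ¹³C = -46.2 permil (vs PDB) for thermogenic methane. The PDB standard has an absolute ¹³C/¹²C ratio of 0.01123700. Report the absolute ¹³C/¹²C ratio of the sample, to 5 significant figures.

0.010718

R_sample = R_standard × (δ¹³C/1000 + 1)
R_sample = 0.01123700 × (-46.2/1000 + 1) = 0.01123700 × 0.953800
R_sample = 0.0107179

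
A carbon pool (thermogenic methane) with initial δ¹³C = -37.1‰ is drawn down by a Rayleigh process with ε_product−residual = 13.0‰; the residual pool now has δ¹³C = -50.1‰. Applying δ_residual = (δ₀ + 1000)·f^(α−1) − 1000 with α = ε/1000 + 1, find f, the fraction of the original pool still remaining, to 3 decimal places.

α − 1 = ε/1000 = 0.0130
(δ_res + 1000)/(δ₀ + 1000) = (-50.1 + 1000)/(-37.1 + 1000) = 949.9/962.9 = 0.986499
f = 0.986499^(1/0.0130) = exp(ln(0.986499)/0.0130) = exp(-0.01359/0.0130)
f = exp(-1.0456) = 0.3515

0.351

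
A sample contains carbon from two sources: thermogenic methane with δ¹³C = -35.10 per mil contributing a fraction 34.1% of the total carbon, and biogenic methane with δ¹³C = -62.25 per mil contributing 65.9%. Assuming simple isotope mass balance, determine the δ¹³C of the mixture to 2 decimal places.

δ_mix = f_A·δ_A + f_B·δ_B
δ_mix = 0.341 × (-35.10) + 0.659 × (-62.25)
δ_mix = -11.969 + -41.023 = -52.992 per mil

-52.99 per mil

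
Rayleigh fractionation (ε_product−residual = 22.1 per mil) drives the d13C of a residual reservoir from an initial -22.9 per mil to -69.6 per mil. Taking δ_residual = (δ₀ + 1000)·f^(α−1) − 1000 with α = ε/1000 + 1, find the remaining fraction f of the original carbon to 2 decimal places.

α − 1 = ε/1000 = 0.0221
(δ_res + 1000)/(δ₀ + 1000) = (-69.6 + 1000)/(-22.9 + 1000) = 930.4/977.1 = 0.952206
f = 0.952206^(1/0.0221) = exp(ln(0.952206)/0.0221) = exp(-0.04897/0.0221)
f = exp(-2.2160) = 0.1090

0.11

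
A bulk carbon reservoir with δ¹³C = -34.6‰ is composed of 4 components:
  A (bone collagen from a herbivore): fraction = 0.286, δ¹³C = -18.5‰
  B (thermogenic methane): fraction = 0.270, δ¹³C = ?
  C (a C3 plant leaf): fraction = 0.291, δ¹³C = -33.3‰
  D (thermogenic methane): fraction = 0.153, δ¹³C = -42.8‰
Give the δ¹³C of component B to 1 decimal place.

Isotope mass balance: δ_bulk = Σ fᵢ·δᵢ.
-34.6 = 0.286×(-18.5) + 0.270×δ_B + 0.291×(-33.3) + 0.153×(-42.8)
0.270·δ_B = -34.6 − (-21.530) = -13.070
δ_B = -13.070 / 0.270 = -48.41‰

-48.4‰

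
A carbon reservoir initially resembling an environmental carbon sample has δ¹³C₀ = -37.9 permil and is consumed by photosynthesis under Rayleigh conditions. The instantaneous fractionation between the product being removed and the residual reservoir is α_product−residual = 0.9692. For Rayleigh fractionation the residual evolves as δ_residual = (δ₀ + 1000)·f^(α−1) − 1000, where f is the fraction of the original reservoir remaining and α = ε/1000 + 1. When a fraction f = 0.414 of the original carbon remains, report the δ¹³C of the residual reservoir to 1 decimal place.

Rayleigh residual: δ_res = (δ₀ + 1000)·f^(α−1) − 1000
α − 1 = -0.03080
f^(α−1) = 0.414^(-0.03080) = 1.027534
δ_res = (-37.9 + 1000) × 1.027534 − 1000 = 988.591 − 1000 = -11.41 permil

-11.4 permil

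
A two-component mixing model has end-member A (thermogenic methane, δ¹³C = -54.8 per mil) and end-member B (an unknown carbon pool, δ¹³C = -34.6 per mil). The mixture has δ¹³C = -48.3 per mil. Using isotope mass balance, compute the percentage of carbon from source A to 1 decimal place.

δ_mix = f_A·δ_A + (1 − f_A)·δ_B  ⇒  f_A = (δ_mix − δ_B)/(δ_A − δ_B)
f_A = (-48.3 − (-34.6)) / (-54.8 − (-34.6))
f_A = -13.7 / -20.2 = 0.6782

67.8%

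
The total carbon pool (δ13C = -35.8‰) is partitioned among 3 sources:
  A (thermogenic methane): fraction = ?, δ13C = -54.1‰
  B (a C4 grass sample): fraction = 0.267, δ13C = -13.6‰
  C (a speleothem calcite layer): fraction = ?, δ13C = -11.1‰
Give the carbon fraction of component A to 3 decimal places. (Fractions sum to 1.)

0.559

Let f_A and f_C be the unknown fractions; fractions sum to 1 so f_A + f_C = 0.733.
Mass balance: Σ fᵢ·δᵢ = δ_bulk ⇒ f_A·(-54.1) + f_C·(-11.1) = -35.8 − (-3.631) = -32.169
Substitute f_C = 0.733 − f_A:
f_A·(-54.1 − -11.1) = -32.169 − 0.733×(-11.1) = -24.032
f_A = -24.032 / -43.0 = 0.5589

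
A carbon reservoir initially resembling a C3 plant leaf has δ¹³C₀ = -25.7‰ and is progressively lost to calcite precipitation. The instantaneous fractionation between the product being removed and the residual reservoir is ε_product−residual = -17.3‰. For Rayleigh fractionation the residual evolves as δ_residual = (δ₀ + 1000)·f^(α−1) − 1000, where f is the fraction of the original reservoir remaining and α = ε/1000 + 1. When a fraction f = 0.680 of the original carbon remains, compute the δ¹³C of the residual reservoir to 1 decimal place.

-19.2‰

Rayleigh residual: δ_res = (δ₀ + 1000)·f^(α−1) − 1000
α = ε/1000 + 1 = 0.98270, so α − 1 = -0.01730
f^(α−1) = 0.680^(-0.01730) = 1.006694
δ_res = (-25.7 + 1000) × 1.006694 − 1000 = 980.822 − 1000 = -19.18‰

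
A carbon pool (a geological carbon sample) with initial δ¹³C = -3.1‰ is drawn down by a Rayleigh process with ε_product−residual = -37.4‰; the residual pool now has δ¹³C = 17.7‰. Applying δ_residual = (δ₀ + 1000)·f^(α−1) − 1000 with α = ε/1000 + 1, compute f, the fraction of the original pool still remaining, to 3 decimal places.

α − 1 = ε/1000 = -0.0374
(δ_res + 1000)/(δ₀ + 1000) = (17.7 + 1000)/(-3.1 + 1000) = 1017.7/996.9 = 1.020865
f = 1.020865^(1/-0.0374) = exp(ln(1.020865)/-0.0374) = exp(0.02065/-0.0374)
f = exp(-0.5521) = 0.5757

0.576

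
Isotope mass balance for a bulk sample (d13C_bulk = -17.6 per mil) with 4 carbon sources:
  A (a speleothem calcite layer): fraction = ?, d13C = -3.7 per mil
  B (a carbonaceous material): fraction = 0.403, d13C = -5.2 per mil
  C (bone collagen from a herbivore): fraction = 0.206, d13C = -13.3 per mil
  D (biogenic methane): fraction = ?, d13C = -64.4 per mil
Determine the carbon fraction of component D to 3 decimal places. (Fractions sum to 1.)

Let f_D and f_A be the unknown fractions; fractions sum to 1 so f_D + f_A = 0.391.
Mass balance: Σ fᵢ·δᵢ = δ_bulk ⇒ f_D·(-64.4) + f_A·(-3.7) = -17.6 − (-4.835) = -12.765
Substitute f_A = 0.391 − f_D:
f_D·(-64.4 − -3.7) = -12.765 − 0.391×(-3.7) = -11.318
f_D = -11.318 / -60.7 = 0.1865

0.186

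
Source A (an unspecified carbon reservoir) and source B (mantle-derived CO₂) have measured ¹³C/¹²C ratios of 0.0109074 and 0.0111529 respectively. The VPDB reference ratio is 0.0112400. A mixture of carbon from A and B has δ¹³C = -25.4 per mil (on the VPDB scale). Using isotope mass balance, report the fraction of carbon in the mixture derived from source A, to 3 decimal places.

0.808

δ_A = (0.0109074/0.0112400 − 1)×1000 = (0.970409 − 1)×1000 = -29.591 per mil
δ_B = (0.0111529/0.0112400 − 1)×1000 = (0.992251 − 1)×1000 = -7.749 per mil
f_A = (δ_mix − δ_B)/(δ_A − δ_B) = (-25.4 − (-7.749))/(-29.591 − (-7.749))
f_A = -17.651 / -21.842 = 0.8081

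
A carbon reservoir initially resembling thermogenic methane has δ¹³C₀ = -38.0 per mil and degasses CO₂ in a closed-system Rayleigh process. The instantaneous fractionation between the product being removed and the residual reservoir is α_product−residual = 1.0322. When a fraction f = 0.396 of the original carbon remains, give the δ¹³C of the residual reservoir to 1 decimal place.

-66.3 per mil

Rayleigh residual: δ_res = (δ₀ + 1000)·f^(α−1) − 1000
α − 1 = 0.03220
f^(α−1) = 0.396^(0.03220) = 0.970612
δ_res = (-38.0 + 1000) × 0.970612 − 1000 = 933.729 − 1000 = -66.27 per mil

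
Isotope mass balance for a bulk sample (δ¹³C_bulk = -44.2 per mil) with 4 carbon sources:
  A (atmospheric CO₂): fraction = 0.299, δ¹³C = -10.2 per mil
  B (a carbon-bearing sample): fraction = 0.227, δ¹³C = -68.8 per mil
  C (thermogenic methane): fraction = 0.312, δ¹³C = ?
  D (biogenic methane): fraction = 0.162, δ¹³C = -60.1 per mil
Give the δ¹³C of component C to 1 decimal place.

-50.6 per mil

Isotope mass balance: δ_bulk = Σ fᵢ·δᵢ.
-44.2 = 0.299×(-10.2) + 0.227×(-68.8) + 0.312×δ_C + 0.162×(-60.1)
0.312·δ_C = -44.2 − (-28.404) = -15.796
δ_C = -15.796 / 0.312 = -50.63 per mil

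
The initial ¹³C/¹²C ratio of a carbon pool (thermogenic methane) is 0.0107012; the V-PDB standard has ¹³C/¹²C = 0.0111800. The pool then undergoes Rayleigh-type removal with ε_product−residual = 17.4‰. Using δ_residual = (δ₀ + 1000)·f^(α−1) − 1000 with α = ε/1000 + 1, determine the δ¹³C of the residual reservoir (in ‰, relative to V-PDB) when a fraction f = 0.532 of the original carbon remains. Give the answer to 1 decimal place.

-53.3‰

δ₀ = (0.0107012/0.0111800 − 1)×1000 = (0.957174 − 1)×1000 = -42.826‰
α − 1 = ε/1000 = 0.0174
f^(α−1) = 0.532^(0.0174) = 0.989079
δ_res = (-42.826 + 1000) × 0.989079 − 1000 = 946.720 − 1000 = -53.28‰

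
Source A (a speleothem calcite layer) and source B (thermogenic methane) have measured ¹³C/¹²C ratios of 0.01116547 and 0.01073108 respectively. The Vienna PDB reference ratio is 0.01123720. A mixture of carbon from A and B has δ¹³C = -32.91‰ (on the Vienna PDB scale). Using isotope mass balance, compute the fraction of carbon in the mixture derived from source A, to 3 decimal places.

0.314

δ_A = (0.01116547/0.01123720 − 1)×1000 = (0.993617 − 1)×1000 = -6.383‰
δ_B = (0.01073108/0.01123720 − 1)×1000 = (0.954960 − 1)×1000 = -45.040‰
f_A = (δ_mix − δ_B)/(δ_A − δ_B) = (-32.91 − (-45.040))/(-6.383 − (-45.040))
f_A = 12.130 / 38.656 = 0.3138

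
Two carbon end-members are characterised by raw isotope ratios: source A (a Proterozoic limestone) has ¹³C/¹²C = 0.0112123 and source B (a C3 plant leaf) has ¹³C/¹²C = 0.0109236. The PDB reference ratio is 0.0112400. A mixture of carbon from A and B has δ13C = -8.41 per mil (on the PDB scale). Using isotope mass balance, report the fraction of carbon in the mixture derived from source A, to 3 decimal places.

0.769

δ_A = (0.0112123/0.0112400 − 1)×1000 = (0.997536 − 1)×1000 = -2.464 per mil
δ_B = (0.0109236/0.0112400 − 1)×1000 = (0.971851 − 1)×1000 = -28.149 per mil
f_A = (δ_mix − δ_B)/(δ_A − δ_B) = (-8.41 − (-28.149))/(-2.464 − (-28.149))
f_A = 19.739 / 25.685 = 0.7685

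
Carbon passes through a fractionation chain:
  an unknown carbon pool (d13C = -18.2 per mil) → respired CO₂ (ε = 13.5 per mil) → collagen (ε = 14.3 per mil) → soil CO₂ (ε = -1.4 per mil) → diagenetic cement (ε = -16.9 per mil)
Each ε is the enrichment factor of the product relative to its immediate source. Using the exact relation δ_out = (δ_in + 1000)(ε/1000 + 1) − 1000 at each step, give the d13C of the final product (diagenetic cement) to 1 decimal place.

-9.2 per mil

step 1: δ = (-18.20 + 1000)·(13.5/1000 + 1) − 1000 = -4.95 per mil
step 2: δ = (-4.95 + 1000)·(14.3/1000 + 1) − 1000 = 9.28 per mil
step 3: δ = (9.28 + 1000)·(-1.4/1000 + 1) − 1000 = 7.87 per mil
step 4: δ = (7.87 + 1000)·(-16.9/1000 + 1) − 1000 = -9.16 per mil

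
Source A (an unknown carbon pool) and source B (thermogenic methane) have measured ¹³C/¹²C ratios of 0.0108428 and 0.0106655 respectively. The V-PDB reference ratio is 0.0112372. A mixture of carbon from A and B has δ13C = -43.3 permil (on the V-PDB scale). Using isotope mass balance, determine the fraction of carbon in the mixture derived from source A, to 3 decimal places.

δ_A = (0.0108428/0.0112372 − 1)×1000 = (0.964902 − 1)×1000 = -35.098 permil
δ_B = (0.0106655/0.0112372 − 1)×1000 = (0.949124 − 1)×1000 = -50.876 permil
f_A = (δ_mix − δ_B)/(δ_A − δ_B) = (-43.3 − (-50.876))/(-35.098 − (-50.876))
f_A = 7.576 / 15.778 = 0.4801

0.480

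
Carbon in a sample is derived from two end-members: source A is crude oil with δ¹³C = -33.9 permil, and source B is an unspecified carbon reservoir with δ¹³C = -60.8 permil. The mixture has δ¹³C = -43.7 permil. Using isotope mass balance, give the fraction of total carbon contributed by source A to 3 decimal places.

0.636

δ_mix = f_A·δ_A + (1 − f_A)·δ_B  ⇒  f_A = (δ_mix − δ_B)/(δ_A − δ_B)
f_A = (-43.7 − (-60.8)) / (-33.9 − (-60.8))
f_A = 17.1 / 26.9 = 0.6357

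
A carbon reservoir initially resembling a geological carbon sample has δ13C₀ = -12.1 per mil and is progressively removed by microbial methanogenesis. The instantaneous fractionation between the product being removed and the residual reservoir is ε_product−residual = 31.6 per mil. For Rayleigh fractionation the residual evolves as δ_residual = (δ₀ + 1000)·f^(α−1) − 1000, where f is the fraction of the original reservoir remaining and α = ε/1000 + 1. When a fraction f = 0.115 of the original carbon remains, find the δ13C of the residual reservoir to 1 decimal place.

Rayleigh residual: δ_res = (δ₀ + 1000)·f^(α−1) − 1000
α = ε/1000 + 1 = 1.03160, so α − 1 = 0.03160
f^(α−1) = 0.115^(0.03160) = 0.933938
δ_res = (-12.1 + 1000) × 0.933938 − 1000 = 922.637 − 1000 = -77.36 per mil

-77.4 per mil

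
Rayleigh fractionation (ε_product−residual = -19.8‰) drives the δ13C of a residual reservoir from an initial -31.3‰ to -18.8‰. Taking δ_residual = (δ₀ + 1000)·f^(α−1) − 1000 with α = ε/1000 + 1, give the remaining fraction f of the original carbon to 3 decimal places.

α − 1 = ε/1000 = -0.0198
(δ_res + 1000)/(δ₀ + 1000) = (-18.8 + 1000)/(-31.3 + 1000) = 981.2/968.7 = 1.012904
f = 1.012904^(1/-0.0198) = exp(ln(1.012904)/-0.0198) = exp(0.01282/-0.0198)
f = exp(-0.6475) = 0.5233

0.523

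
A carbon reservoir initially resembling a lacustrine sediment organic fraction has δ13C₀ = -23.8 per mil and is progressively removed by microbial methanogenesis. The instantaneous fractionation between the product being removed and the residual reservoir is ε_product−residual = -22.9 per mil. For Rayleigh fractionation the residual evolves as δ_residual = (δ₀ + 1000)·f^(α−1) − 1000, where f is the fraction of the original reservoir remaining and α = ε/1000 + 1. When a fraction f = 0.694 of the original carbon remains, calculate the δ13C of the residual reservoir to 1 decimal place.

Rayleigh residual: δ_res = (δ₀ + 1000)·f^(α−1) − 1000
α = ε/1000 + 1 = 0.97710, so α − 1 = -0.02290
f^(α−1) = 0.694^(-0.02290) = 1.008400
δ_res = (-23.8 + 1000) × 1.008400 − 1000 = 984.400 − 1000 = -15.60 per mil

-15.6 per mil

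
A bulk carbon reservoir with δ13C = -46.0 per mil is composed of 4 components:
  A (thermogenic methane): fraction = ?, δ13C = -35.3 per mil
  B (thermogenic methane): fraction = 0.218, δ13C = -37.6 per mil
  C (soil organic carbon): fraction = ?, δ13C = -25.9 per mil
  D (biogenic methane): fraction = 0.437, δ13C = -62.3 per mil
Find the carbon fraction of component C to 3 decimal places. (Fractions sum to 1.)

Let f_C and f_A be the unknown fractions; fractions sum to 1 so f_C + f_A = 0.345.
Mass balance: Σ fᵢ·δᵢ = δ_bulk ⇒ f_C·(-25.9) + f_A·(-35.3) = -46.0 − (-35.422) = -10.578
Substitute f_A = 0.345 − f_C:
f_C·(-25.9 − -35.3) = -10.578 − 0.345×(-35.3) = 1.600
f_C = 1.600 / 9.4 = 0.1703

0.170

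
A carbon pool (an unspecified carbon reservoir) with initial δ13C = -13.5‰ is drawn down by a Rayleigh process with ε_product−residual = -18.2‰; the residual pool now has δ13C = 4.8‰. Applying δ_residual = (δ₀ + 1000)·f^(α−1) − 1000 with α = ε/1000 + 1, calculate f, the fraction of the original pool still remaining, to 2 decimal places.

0.36

α − 1 = ε/1000 = -0.0182
(δ_res + 1000)/(δ₀ + 1000) = (4.8 + 1000)/(-13.5 + 1000) = 1004.8/986.5 = 1.018550
f = 1.018550^(1/-0.0182) = exp(ln(1.018550)/-0.0182) = exp(0.01838/-0.0182)
f = exp(-1.0099) = 0.3642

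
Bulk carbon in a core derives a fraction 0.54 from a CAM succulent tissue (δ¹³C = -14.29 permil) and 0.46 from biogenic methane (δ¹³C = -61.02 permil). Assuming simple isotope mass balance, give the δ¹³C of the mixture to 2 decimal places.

δ_mix = f_A·δ_A + f_B·δ_B
δ_mix = 0.54 × (-14.29) + 0.46 × (-61.02)
δ_mix = -7.717 + -28.069 = -35.786 permil

-35.79 permil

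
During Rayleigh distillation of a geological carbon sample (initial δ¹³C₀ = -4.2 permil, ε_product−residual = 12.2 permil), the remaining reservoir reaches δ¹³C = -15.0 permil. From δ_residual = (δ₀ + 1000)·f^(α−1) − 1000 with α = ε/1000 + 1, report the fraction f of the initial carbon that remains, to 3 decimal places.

α − 1 = ε/1000 = 0.0122
(δ_res + 1000)/(δ₀ + 1000) = (-15.0 + 1000)/(-4.2 + 1000) = 985.0/995.8 = 0.989154
f = 0.989154^(1/0.0122) = exp(ln(0.989154)/0.0122) = exp(-0.01090/0.0122)
f = exp(-0.8938) = 0.4091

0.409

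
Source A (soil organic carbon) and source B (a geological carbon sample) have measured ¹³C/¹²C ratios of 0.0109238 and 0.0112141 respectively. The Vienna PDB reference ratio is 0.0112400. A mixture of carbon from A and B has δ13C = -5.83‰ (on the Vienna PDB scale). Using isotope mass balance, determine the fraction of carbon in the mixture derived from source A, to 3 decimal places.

δ_A = (0.0109238/0.0112400 − 1)×1000 = (0.971868 − 1)×1000 = -28.132‰
δ_B = (0.0112141/0.0112400 − 1)×1000 = (0.997696 − 1)×1000 = -2.304‰
f_A = (δ_mix − δ_B)/(δ_A − δ_B) = (-5.83 − (-2.304))/(-28.132 − (-2.304))
f_A = -3.526 / -25.827 = 0.1365

0.137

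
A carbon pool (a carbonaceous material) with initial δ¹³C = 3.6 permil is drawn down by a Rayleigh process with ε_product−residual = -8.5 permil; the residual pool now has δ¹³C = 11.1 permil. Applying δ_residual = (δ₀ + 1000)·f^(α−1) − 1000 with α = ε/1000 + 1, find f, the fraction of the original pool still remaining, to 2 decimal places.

α − 1 = ε/1000 = -0.0085
(δ_res + 1000)/(δ₀ + 1000) = (11.1 + 1000)/(3.6 + 1000) = 1011.1/1003.6 = 1.007473
f = 1.007473^(1/-0.0085) = exp(ln(1.007473)/-0.0085) = exp(0.00745/-0.0085)
f = exp(-0.8759) = 0.4165

0.42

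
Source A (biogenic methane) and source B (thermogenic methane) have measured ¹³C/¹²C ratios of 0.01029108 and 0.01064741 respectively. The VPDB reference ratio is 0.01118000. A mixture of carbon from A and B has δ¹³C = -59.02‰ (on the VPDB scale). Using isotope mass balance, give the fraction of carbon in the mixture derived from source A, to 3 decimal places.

0.357

δ_A = (0.01029108/0.01118000 − 1)×1000 = (0.920490 − 1)×1000 = -79.510‰
δ_B = (0.01064741/0.01118000 − 1)×1000 = (0.952362 − 1)×1000 = -47.638‰
f_A = (δ_mix − δ_B)/(δ_A − δ_B) = (-59.02 − (-47.638))/(-79.510 − (-47.638))
f_A = -11.382 / -31.872 = 0.3571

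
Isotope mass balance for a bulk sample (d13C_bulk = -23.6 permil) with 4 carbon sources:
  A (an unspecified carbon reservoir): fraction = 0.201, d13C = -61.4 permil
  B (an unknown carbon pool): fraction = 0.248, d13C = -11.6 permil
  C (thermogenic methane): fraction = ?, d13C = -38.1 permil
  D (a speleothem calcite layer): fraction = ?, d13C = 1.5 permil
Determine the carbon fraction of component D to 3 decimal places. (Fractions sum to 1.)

Let f_D and f_C be the unknown fractions; fractions sum to 1 so f_D + f_C = 0.551.
Mass balance: Σ fᵢ·δᵢ = δ_bulk ⇒ f_D·(1.5) + f_C·(-38.1) = -23.6 − (-15.218) = -8.382
Substitute f_C = 0.551 − f_D:
f_D·(1.5 − -38.1) = -8.382 − 0.551×(-38.1) = 12.611
f_D = 12.611 / 39.6 = 0.3185

0.318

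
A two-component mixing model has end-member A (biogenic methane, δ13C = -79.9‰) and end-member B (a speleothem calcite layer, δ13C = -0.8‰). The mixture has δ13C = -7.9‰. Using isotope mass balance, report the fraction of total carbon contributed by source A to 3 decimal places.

δ_mix = f_A·δ_A + (1 − f_A)·δ_B  ⇒  f_A = (δ_mix − δ_B)/(δ_A − δ_B)
f_A = (-7.9 − (-0.8)) / (-79.9 − (-0.8))
f_A = -7.1 / -79.1 = 0.0898

0.090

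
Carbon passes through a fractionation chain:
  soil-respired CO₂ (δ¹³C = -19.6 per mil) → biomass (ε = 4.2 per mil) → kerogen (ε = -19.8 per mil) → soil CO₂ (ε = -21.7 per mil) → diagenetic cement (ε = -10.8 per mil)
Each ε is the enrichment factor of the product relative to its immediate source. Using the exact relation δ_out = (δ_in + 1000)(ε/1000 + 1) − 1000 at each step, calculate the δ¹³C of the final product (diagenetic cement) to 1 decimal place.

-66.1 per mil

step 1: δ = (-19.60 + 1000)·(4.2/1000 + 1) − 1000 = -15.48 per mil
step 2: δ = (-15.48 + 1000)·(-19.8/1000 + 1) − 1000 = -34.98 per mil
step 3: δ = (-34.98 + 1000)·(-21.7/1000 + 1) − 1000 = -55.92 per mil
step 4: δ = (-55.92 + 1000)·(-10.8/1000 + 1) − 1000 = -66.11 per mil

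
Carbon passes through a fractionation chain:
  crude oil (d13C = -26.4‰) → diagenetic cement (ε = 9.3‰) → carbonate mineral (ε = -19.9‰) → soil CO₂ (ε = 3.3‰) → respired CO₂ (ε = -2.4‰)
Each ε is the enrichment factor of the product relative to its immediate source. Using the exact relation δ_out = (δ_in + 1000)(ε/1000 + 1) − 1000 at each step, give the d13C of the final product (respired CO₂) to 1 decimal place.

step 1: δ = (-26.40 + 1000)·(9.3/1000 + 1) − 1000 = -17.35‰
step 2: δ = (-17.35 + 1000)·(-19.9/1000 + 1) − 1000 = -36.90‰
step 3: δ = (-36.90 + 1000)·(3.3/1000 + 1) − 1000 = -33.72‰
step 4: δ = (-33.72 + 1000)·(-2.4/1000 + 1) − 1000 = -36.04‰

-36.0‰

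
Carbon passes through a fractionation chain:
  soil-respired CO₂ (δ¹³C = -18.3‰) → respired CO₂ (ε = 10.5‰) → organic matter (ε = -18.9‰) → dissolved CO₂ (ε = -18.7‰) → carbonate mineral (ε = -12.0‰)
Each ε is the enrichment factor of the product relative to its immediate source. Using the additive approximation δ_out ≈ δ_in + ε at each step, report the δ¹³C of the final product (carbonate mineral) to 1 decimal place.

-57.4‰

step 1: δ ≈ -18.3 + (10.5) = -7.8‰
step 2: δ ≈ -7.8 + (-18.9) = -26.7‰
step 3: δ ≈ -26.7 + (-18.7) = -45.4‰
step 4: δ ≈ -45.4 + (-12.0) = -57.4‰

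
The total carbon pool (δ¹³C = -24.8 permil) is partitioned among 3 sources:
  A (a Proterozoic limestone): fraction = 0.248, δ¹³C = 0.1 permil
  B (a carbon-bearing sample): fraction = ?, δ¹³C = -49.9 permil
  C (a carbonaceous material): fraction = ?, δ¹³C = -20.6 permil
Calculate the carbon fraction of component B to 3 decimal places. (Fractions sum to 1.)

0.319

Let f_B and f_C be the unknown fractions; fractions sum to 1 so f_B + f_C = 0.752.
Mass balance: Σ fᵢ·δᵢ = δ_bulk ⇒ f_B·(-49.9) + f_C·(-20.6) = -24.8 − (0.025) = -24.825
Substitute f_C = 0.752 − f_B:
f_B·(-49.9 − -20.6) = -24.825 − 0.752×(-20.6) = -9.334
f_B = -9.334 / -29.3 = 0.3186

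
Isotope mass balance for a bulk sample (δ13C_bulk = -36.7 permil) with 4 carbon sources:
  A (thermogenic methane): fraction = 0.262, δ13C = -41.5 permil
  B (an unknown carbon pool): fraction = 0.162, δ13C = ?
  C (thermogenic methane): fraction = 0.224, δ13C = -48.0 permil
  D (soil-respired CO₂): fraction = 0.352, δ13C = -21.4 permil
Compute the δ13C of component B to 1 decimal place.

Isotope mass balance: δ_bulk = Σ fᵢ·δᵢ.
-36.7 = 0.262×(-41.5) + 0.162×δ_B + 0.224×(-48.0) + 0.352×(-21.4)
0.162·δ_B = -36.7 − (-29.158) = -7.542
δ_B = -7.542 / 0.162 = -46.56 permil

-46.6 permil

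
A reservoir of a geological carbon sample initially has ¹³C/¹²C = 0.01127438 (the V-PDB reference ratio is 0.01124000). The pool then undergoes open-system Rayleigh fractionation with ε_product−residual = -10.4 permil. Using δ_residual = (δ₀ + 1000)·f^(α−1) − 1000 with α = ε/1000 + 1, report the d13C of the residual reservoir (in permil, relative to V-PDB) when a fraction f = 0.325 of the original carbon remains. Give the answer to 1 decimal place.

δ₀ = (0.01127438/0.01124000 − 1)×1000 = (1.003059 − 1)×1000 = 3.059 permil
α − 1 = ε/1000 = -0.0104
f^(α−1) = 0.325^(-0.0104) = 1.011757
δ_res = (3.059 + 1000) × 1.011757 − 1000 = 1014.852 − 1000 = 14.85 permil

14.9 permil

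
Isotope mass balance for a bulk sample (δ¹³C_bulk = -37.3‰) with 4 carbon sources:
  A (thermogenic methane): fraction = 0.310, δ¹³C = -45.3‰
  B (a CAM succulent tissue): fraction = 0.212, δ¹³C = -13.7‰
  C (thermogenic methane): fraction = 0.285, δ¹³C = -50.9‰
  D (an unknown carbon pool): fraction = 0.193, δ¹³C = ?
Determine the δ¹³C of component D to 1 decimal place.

-30.3‰

Isotope mass balance: δ_bulk = Σ fᵢ·δᵢ.
-37.3 = 0.310×(-45.3) + 0.212×(-13.7) + 0.285×(-50.9) + 0.193×δ_D
0.193·δ_D = -37.3 − (-31.454) = -5.846
δ_D = -5.846 / 0.193 = -30.29‰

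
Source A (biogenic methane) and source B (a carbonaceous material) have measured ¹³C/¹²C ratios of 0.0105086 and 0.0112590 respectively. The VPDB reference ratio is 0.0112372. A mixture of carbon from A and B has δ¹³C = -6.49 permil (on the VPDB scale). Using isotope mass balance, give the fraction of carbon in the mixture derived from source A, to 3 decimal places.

δ_A = (0.0105086/0.0112372 − 1)×1000 = (0.935162 − 1)×1000 = -64.838 permil
δ_B = (0.0112590/0.0112372 − 1)×1000 = (1.001940 − 1)×1000 = 1.940 permil
f_A = (δ_mix − δ_B)/(δ_A − δ_B) = (-6.49 − (1.940))/(-64.838 − (1.940))
f_A = -8.430 / -66.778 = 0.1262

0.126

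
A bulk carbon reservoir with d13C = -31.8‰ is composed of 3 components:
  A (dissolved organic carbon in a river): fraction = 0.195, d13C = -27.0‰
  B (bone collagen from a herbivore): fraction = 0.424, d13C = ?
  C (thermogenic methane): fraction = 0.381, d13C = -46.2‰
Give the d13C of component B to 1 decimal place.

Isotope mass balance: δ_bulk = Σ fᵢ·δᵢ.
-31.8 = 0.195×(-27.0) + 0.424×δ_B + 0.381×(-46.2)
0.424·δ_B = -31.8 − (-22.867) = -8.933
δ_B = -8.933 / 0.424 = -21.07‰

-21.1‰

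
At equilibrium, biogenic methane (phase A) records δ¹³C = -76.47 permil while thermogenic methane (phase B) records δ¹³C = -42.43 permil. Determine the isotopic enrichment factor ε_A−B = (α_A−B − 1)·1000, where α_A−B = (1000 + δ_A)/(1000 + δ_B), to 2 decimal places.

α_A−B = (1000 + -76.47) / (1000 + -42.43) = 923.53 / 957.57 = 0.964452
ε_A−B = (0.964452 − 1) × 1000 = -35.548 permil
(The approximation ε ≈ δ_A − δ_B would give -34.04 permil.)

-35.55 permil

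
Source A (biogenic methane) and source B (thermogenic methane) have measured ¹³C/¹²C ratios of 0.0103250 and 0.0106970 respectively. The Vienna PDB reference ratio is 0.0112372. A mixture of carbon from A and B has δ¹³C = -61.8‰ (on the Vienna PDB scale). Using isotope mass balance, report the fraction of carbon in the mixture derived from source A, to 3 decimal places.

δ_A = (0.0103250/0.0112372 − 1)×1000 = (0.918823 − 1)×1000 = -81.177‰
δ_B = (0.0106970/0.0112372 − 1)×1000 = (0.951928 − 1)×1000 = -48.072‰
f_A = (δ_mix − δ_B)/(δ_A − δ_B) = (-61.8 − (-48.072))/(-81.177 − (-48.072))
f_A = -13.728 / -33.104 = 0.4147

0.415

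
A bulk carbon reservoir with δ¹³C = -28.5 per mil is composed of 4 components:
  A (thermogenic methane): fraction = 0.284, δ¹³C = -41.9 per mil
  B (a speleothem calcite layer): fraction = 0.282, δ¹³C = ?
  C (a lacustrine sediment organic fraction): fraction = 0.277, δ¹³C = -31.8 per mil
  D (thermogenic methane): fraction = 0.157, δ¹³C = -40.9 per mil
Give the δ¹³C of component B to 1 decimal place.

Isotope mass balance: δ_bulk = Σ fᵢ·δᵢ.
-28.5 = 0.284×(-41.9) + 0.282×δ_B + 0.277×(-31.8) + 0.157×(-40.9)
0.282·δ_B = -28.5 − (-27.129) = -1.371
δ_B = -1.371 / 0.282 = -4.86 per mil

-4.9 per mil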